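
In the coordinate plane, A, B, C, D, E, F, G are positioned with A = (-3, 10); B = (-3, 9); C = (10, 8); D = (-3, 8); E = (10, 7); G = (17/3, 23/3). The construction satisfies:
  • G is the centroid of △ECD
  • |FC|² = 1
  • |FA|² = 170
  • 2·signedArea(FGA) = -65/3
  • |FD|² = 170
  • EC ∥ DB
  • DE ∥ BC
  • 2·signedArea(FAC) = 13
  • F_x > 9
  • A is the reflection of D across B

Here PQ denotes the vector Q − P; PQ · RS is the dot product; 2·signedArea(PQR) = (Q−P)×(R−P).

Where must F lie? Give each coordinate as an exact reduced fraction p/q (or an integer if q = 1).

1. F_x = 10  [2·signedArea(FAC) = 13 ∩ 2·signedArea(FGA) = -65/3]
2. F_y = 9  [2·signedArea(FAC) = 13 ∩ 2·signedArea(FGA) = -65/3]
   → F = (10, 9)

F = (10, 9)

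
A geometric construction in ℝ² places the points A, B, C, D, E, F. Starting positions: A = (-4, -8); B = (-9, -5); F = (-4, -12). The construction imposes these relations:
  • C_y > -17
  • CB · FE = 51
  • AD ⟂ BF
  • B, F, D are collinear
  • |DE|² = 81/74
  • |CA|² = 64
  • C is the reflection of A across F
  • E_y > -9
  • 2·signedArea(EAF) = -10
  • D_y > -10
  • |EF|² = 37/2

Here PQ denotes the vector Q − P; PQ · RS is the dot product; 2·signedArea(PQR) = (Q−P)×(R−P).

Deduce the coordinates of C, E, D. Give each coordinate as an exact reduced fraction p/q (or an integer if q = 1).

1. C_x = -4  [C is the reflection of A across F]
2. C_y = -16  [C is the reflection of A across F]
   → C = (-4, -16)
3. E_x = -13/2  [2·signedArea(EAF) = -10 ∩ CB · FE = 51]
4. E_y = -17/2  [2·signedArea(EAF) = -10 ∩ CB · FE = 51]
   → E = (-13/2, -17/2)
5. D_x = -218/37  [B, F, D are collinear ∩ AD ⟂ BF]
6. D_y = -346/37  [B, F, D are collinear ∩ AD ⟂ BF]
   → D = (-218/37, -346/37)

C = (-4, -16)
D = (-218/37, -346/37)
E = (-13/2, -17/2)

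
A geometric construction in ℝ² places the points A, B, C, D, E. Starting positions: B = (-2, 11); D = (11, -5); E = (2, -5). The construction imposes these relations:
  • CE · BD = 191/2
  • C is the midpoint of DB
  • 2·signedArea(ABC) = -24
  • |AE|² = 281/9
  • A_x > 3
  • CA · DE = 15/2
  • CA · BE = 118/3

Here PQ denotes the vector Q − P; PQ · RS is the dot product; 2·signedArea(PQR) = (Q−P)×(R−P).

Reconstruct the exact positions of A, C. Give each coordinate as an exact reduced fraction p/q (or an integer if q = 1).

A = (11/3, 1/3)
C = (9/2, 3)

1. C_x = 9/2  [C is the midpoint of DB]
2. C_y = 3  [C is the midpoint of DB]
   → C = (9/2, 3)
3. A_x = 11/3  [2·signedArea(ABC) = -24 ∩ CA · DE = 15/2]
4. A_y = 1/3  [2·signedArea(ABC) = -24 ∩ CA · DE = 15/2]
   → A = (11/3, 1/3)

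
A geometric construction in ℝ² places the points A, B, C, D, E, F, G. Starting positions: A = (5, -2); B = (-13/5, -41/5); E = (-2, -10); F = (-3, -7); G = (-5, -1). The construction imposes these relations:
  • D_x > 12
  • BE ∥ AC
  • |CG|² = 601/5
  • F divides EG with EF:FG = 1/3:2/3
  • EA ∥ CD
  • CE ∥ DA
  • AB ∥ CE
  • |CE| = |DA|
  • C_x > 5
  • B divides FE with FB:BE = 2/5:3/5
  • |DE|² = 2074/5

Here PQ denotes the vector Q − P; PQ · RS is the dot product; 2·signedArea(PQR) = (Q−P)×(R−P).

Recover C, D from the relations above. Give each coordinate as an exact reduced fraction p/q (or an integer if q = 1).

1. C_x = 28/5  [AB ∥ CE ∩ BE ∥ AC]
2. C_y = -19/5  [AB ∥ CE ∩ BE ∥ AC]
   → C = (28/5, -19/5)
3. D_x = 63/5  [CE ∥ DA ∩ EA ∥ CD]
4. D_y = 21/5  [CE ∥ DA ∩ EA ∥ CD]
   → D = (63/5, 21/5)

C = (28/5, -19/5)
D = (63/5, 21/5)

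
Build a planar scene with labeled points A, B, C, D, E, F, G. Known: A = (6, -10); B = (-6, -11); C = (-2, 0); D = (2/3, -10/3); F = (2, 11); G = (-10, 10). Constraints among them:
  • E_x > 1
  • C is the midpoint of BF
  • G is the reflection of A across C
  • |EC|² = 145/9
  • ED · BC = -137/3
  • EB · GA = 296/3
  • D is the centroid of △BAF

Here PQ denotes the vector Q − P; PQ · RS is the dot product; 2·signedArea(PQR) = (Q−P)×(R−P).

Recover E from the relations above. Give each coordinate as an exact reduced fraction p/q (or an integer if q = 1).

E = (2, 1/3)

1. E_x = 2  [ED · BC = -137/3 ∩ EB · GA = 296/3]
2. E_y = 1/3  [ED · BC = -137/3 ∩ EB · GA = 296/3]
   → E = (2, 1/3)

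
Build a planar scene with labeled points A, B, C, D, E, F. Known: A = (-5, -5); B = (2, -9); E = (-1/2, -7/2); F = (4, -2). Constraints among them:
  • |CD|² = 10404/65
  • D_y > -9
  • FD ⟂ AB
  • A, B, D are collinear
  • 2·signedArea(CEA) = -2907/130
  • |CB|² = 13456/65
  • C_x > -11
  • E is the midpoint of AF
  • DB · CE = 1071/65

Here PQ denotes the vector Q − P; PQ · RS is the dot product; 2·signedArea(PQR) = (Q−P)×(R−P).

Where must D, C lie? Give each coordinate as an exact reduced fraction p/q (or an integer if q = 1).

1. D_x = 32/65  [A, B, D are collinear ∩ FD ⟂ AB]
2. D_y = -529/65  [A, B, D are collinear ∩ FD ⟂ AB]
   → D = (32/65, -529/65)
3. C_x = -682/65  [2·signedArea(CEA) = -2907/130 ∩ DB · CE = 1071/65]
4. C_y = -121/65  [2·signedArea(CEA) = -2907/130 ∩ DB · CE = 1071/65]
   → C = (-682/65, -121/65)

C = (-682/65, -121/65)
D = (32/65, -529/65)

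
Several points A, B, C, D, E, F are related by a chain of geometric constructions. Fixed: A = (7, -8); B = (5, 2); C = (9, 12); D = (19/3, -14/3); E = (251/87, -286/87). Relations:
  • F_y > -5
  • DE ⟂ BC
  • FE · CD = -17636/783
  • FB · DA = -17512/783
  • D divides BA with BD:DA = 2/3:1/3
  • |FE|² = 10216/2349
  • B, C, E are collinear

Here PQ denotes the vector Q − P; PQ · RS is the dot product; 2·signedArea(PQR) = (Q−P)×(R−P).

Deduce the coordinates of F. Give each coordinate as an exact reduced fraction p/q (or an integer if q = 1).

1. F_x = 1111/261  [FB · DA = -17512/783 ∩ FE · CD = -17636/783]
2. F_y = -1268/261  [FB · DA = -17512/783 ∩ FE · CD = -17636/783]
   → F = (1111/261, -1268/261)

F = (1111/261, -1268/261)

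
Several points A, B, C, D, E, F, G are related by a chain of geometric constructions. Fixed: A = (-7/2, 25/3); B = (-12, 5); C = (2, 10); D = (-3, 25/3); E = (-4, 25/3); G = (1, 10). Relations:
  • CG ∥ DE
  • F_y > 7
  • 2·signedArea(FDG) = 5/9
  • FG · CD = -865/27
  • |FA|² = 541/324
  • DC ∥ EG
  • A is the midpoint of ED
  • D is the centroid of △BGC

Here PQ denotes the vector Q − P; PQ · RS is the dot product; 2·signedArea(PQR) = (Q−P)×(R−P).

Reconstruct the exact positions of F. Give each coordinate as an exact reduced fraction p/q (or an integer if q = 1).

F = (-14/3, 70/9)

1. F_x = -14/3  [FG · CD = -865/27 ∩ 2·signedArea(FDG) = 5/9]
2. F_y = 70/9  [FG · CD = -865/27 ∩ 2·signedArea(FDG) = 5/9]
   → F = (-14/3, 70/9)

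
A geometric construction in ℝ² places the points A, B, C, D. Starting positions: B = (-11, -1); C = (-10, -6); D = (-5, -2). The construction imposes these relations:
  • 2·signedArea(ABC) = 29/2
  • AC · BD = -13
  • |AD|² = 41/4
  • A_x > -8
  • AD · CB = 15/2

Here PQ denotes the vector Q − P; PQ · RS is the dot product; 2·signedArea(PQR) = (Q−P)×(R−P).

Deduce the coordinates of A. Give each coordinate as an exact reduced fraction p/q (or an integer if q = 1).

1. A_x = -15/2  [AC · BD = -13 ∩ AD · CB = 15/2]
2. A_y = -4  [AC · BD = -13 ∩ AD · CB = 15/2]
   → A = (-15/2, -4)

A = (-15/2, -4)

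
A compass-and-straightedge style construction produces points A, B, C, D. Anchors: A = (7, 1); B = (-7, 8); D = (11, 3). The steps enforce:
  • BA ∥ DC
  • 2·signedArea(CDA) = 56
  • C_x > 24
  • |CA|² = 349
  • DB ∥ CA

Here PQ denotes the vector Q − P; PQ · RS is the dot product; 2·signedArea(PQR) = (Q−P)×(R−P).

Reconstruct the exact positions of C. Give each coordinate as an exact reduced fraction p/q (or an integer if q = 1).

1. C_x = 25  [DB ∥ CA ∩ BA ∥ DC]
2. C_y = -4  [DB ∥ CA ∩ BA ∥ DC]
   → C = (25, -4)

C = (25, -4)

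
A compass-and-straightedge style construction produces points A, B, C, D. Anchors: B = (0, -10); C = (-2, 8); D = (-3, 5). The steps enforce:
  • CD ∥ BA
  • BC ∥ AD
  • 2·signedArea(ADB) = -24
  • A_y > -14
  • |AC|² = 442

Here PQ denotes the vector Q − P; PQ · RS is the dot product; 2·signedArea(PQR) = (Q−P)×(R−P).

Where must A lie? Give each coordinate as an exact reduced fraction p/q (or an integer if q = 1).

A = (-1, -13)

1. A_x = -1  [BC ∥ AD ∩ CD ∥ BA]
2. A_y = -13  [BC ∥ AD ∩ CD ∥ BA]
   → A = (-1, -13)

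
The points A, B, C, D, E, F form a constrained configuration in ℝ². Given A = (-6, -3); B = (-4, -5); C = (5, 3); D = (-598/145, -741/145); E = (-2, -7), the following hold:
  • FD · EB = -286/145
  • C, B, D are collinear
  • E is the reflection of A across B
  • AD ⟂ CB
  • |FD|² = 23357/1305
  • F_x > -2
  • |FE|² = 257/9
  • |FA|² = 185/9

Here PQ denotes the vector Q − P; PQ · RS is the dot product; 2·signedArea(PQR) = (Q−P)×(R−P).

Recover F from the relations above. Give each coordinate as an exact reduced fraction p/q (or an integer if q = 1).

1. F_x = -5/3  [line 2·x + -2·y + 0 = 0 ∩ |FD|² = 23357/1305]
2. F_y = -5/3  [line 2·x + -2·y + 0 = 0 ∩ |FD|² = 23357/1305]
   → F = (-5/3, -5/3)

F = (-5/3, -5/3)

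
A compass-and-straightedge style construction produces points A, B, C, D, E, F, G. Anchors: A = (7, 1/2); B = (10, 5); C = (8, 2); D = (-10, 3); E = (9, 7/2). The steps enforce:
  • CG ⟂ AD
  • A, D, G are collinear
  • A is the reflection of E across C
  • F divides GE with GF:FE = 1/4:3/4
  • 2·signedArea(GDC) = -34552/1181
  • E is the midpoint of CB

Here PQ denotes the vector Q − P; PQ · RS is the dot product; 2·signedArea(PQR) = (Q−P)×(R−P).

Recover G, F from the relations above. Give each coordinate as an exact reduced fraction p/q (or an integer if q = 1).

F = (38133/4724, 11015/9448)
G = (9168/1181, 458/1181)

1. G_x = 9168/1181  [A, D, G are collinear ∩ CG ⟂ AD]
2. G_y = 458/1181  [A, D, G are collinear ∩ CG ⟂ AD]
   → G = (9168/1181, 458/1181)
3. F_x = 38133/4724  [F divides GE with GF:FE = 1/4:3/4]
4. F_y = 11015/9448  [F divides GE with GF:FE = 1/4:3/4]
   → F = (38133/4724, 11015/9448)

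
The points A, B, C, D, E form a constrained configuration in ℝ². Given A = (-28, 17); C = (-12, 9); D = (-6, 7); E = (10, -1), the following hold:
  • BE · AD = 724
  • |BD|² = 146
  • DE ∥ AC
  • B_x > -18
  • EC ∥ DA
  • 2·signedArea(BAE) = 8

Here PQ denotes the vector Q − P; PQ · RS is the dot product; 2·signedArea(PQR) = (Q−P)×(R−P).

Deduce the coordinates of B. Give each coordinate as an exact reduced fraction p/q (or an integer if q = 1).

B = (-17, 12)

1. B_x = -17  [2·signedArea(BAE) = 8 ∩ BE · AD = 724]
2. B_y = 12  [2·signedArea(BAE) = 8 ∩ BE · AD = 724]
   → B = (-17, 12)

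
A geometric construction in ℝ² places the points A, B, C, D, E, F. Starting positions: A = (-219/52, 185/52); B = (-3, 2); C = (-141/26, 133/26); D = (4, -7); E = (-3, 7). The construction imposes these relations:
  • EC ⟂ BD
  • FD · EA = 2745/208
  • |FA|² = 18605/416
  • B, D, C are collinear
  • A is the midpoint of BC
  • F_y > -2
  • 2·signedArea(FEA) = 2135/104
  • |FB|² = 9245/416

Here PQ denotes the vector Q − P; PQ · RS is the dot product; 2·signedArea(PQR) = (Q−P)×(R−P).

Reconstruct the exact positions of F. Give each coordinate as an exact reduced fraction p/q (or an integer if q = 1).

F = (-11/104, -179/104)

1. F_x = -11/104  [2·signedArea(FEA) = 2135/104 ∩ FD · EA = 2745/208]
2. F_y = -179/104  [2·signedArea(FEA) = 2135/104 ∩ FD · EA = 2745/208]
   → F = (-11/104, -179/104)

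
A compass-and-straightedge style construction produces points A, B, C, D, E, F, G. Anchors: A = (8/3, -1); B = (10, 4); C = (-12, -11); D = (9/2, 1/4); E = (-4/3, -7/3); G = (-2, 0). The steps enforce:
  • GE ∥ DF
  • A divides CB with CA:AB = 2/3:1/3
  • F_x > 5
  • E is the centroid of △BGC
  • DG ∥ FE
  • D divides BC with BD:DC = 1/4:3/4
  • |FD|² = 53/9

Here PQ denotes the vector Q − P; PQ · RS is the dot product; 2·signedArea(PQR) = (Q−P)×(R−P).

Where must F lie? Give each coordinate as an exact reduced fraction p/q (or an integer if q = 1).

F = (31/6, -25/12)

1. F_x = 31/6  [DG ∥ FE ∩ GE ∥ DF]
2. F_y = -25/12  [DG ∥ FE ∩ GE ∥ DF]
   → F = (31/6, -25/12)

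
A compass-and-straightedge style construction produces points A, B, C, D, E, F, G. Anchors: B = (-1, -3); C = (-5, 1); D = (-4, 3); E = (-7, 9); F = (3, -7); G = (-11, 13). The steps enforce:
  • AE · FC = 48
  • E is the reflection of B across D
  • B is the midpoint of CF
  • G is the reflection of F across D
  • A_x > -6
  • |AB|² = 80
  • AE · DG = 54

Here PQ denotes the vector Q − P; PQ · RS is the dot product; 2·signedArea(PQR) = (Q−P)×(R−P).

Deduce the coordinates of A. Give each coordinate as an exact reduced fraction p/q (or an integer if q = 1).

A = (-5, 5)

1. A_x = -5  [AE · FC = 48 ∩ AE · DG = 54]
2. A_y = 5  [AE · FC = 48 ∩ AE · DG = 54]
   → A = (-5, 5)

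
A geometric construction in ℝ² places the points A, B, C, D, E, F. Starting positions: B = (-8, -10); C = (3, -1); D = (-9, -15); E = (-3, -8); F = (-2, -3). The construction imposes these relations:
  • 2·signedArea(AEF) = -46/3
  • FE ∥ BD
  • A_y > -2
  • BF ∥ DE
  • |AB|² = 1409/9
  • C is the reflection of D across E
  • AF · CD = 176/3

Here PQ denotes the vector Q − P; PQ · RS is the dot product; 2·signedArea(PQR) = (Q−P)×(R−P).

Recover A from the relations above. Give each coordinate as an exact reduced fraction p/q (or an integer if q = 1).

A = (4/3, -5/3)

1. A_x = 4/3  [2·signedArea(AEF) = -46/3 ∩ AF · CD = 176/3]
2. A_y = -5/3  [2·signedArea(AEF) = -46/3 ∩ AF · CD = 176/3]
   → A = (4/3, -5/3)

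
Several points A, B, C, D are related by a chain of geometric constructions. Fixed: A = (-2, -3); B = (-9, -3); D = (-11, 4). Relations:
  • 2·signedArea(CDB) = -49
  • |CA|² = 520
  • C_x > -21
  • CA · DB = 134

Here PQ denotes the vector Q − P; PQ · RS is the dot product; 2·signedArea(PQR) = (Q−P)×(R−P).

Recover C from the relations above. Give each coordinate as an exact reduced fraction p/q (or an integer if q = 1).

1. C_x = -20  [2·signedArea(CDB) = -49 ∩ CA · DB = 134]
2. C_y = 11  [2·signedArea(CDB) = -49 ∩ CA · DB = 134]
   → C = (-20, 11)

C = (-20, 11)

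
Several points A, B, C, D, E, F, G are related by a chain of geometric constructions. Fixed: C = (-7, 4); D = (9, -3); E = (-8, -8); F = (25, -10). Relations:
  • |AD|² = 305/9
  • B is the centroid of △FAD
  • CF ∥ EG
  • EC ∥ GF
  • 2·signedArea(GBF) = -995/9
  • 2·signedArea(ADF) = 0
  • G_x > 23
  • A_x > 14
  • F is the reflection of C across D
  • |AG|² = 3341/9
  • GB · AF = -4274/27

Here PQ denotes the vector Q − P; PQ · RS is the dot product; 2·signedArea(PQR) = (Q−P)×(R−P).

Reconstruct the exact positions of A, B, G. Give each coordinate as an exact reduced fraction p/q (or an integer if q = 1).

A = (43/3, -16/3)
B = (145/9, -55/9)
G = (24, -22)

1. A_x = 43/3  [line 7·x + 16·y + -15 = 0 ∩ |AD|² = 305/9]
2. A_y = -16/3  [line 7·x + 16·y + -15 = 0 ∩ |AD|² = 305/9]
   → A = (43/3, -16/3)
3. B_x = 145/9  [B is the centroid of △FAD]
4. B_y = -55/9  [B is the centroid of △FAD]
   → B = (145/9, -55/9)
5. G_x = 24  [EC ∥ GF ∩ CF ∥ EG]
6. G_y = -22  [EC ∥ GF ∩ CF ∥ EG]
   → G = (24, -22)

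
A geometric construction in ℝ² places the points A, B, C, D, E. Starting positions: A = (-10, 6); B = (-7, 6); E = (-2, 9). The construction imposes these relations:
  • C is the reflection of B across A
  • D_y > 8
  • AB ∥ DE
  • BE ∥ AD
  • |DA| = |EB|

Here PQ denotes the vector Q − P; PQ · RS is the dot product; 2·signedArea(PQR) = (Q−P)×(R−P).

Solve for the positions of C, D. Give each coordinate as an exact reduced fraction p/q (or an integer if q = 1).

C = (-13, 6)
D = (-5, 9)

1. C_x = -13  [C is the reflection of B across A]
2. C_y = 6  [C is the reflection of B across A]
   → C = (-13, 6)
3. D_x = -5  [AB ∥ DE ∩ BE ∥ AD]
4. D_y = 9  [AB ∥ DE ∩ BE ∥ AD]
   → D = (-5, 9)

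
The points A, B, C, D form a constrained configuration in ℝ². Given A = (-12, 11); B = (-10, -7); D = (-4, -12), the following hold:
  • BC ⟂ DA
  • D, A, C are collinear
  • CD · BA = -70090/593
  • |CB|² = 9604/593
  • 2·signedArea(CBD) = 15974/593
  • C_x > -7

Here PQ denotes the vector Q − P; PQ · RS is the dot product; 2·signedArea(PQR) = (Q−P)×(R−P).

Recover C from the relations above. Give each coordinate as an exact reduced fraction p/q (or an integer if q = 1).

C = (-3676/593, -3367/593)

1. C_x = -3676/593  [D, A, C are collinear ∩ BC ⟂ DA]
2. C_y = -3367/593  [D, A, C are collinear ∩ BC ⟂ DA]
   → C = (-3676/593, -3367/593)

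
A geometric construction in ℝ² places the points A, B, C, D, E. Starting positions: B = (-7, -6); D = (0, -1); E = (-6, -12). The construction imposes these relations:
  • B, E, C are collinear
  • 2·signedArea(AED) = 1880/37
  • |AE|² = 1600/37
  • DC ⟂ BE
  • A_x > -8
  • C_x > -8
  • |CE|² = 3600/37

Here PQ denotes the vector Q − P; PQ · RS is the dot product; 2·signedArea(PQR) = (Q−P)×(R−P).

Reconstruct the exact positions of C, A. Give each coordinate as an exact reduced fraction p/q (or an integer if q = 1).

A = (-262/37, -204/37)
C = (-282/37, -84/37)

1. C_x = -282/37  [B, E, C are collinear ∩ DC ⟂ BE]
2. C_y = -84/37  [B, E, C are collinear ∩ DC ⟂ BE]
   → C = (-282/37, -84/37)
3. A_x = -262/37  [line -11·x + 6·y + -1658/37 = 0 ∩ |AE|² = 1600/37]
4. A_y = -204/37  [line -11·x + 6·y + -1658/37 = 0 ∩ |AE|² = 1600/37]
   → A = (-262/37, -204/37)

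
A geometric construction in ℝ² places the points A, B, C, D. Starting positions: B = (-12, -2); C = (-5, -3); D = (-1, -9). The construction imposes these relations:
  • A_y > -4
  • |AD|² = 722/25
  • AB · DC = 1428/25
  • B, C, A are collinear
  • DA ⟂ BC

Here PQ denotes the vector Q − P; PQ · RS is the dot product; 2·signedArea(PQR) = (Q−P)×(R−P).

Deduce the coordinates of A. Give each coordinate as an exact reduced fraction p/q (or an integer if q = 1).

A = (-6/25, -92/25)

1. A_x = -6/25  [B, C, A are collinear ∩ DA ⟂ BC]
2. A_y = -92/25  [B, C, A are collinear ∩ DA ⟂ BC]
   → A = (-6/25, -92/25)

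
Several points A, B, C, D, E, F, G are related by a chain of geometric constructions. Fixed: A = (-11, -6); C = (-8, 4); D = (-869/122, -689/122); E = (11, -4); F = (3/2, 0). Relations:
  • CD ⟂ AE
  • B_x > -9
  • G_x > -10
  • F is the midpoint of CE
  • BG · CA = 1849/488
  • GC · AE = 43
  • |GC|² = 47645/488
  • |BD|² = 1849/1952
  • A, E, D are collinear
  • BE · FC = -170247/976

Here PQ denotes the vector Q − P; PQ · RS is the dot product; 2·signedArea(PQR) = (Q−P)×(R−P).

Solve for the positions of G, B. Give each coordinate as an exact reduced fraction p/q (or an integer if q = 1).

1. G_x = -2211/244  [line -22·x + -2·y + -211 = 0 ∩ |GC|² = 47645/488]
2. G_y = -1421/244  [line -22·x + -2·y + -211 = 0 ∩ |GC|² = 47645/488]
   → G = (-2211/244, -1421/244)
3. B_x = -3949/488  [BE · FC = -170247/976 ∩ BG · CA = 1849/488]
4. B_y = -2799/488  [BE · FC = -170247/976 ∩ BG · CA = 1849/488]
   → B = (-3949/488, -2799/488)

B = (-3949/488, -2799/488)
G = (-2211/244, -1421/244)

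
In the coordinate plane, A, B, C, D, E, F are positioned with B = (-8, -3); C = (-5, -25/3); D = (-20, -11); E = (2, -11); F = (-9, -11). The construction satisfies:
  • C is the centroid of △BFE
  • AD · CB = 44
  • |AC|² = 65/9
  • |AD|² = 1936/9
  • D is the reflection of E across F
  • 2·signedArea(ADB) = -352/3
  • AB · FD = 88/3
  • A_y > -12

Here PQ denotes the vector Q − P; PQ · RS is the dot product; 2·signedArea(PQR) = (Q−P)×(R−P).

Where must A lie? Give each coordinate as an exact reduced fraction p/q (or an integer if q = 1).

1. A_x = -16/3  [AD · CB = 44 ∩ AB · FD = 88/3]
2. A_y = -11  [AD · CB = 44 ∩ AB · FD = 88/3]
   → A = (-16/3, -11)

A = (-16/3, -11)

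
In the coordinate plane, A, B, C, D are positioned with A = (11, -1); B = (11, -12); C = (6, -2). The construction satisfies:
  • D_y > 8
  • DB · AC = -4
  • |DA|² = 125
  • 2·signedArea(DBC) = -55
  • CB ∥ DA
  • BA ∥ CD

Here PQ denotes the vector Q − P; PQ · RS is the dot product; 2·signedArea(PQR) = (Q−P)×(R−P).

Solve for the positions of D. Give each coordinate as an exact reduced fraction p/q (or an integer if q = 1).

D = (6, 9)

1. D_x = 6  [CB ∥ DA ∩ BA ∥ CD]
2. D_y = 9  [CB ∥ DA ∩ BA ∥ CD]
   → D = (6, 9)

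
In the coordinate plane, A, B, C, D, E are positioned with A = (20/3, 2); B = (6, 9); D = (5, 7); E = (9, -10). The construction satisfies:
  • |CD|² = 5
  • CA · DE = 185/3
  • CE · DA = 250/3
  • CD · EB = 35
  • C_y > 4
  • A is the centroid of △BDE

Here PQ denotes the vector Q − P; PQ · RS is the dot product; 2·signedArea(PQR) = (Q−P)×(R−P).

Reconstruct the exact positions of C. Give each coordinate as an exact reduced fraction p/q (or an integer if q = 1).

C = (4, 5)

1. C_x = 4  [CD · EB = 35 ∩ CA · DE = 185/3]
2. C_y = 5  [CD · EB = 35 ∩ CA · DE = 185/3]
   → C = (4, 5)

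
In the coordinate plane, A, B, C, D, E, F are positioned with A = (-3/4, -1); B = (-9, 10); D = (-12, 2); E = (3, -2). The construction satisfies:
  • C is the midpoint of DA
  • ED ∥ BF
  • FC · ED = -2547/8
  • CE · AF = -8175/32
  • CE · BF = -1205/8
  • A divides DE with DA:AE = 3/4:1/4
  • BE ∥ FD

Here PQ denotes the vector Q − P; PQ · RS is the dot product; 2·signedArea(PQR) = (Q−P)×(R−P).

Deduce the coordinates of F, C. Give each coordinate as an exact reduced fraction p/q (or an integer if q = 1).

C = (-51/8, 1/2)
F = (-24, 14)

1. F_x = -24  [BE ∥ FD ∩ ED ∥ BF]
2. F_y = 14  [BE ∥ FD ∩ ED ∥ BF]
   → F = (-24, 14)
3. C_x = -51/8  [C is the midpoint of DA]
4. C_y = 1/2  [C is the midpoint of DA]
   → C = (-51/8, 1/2)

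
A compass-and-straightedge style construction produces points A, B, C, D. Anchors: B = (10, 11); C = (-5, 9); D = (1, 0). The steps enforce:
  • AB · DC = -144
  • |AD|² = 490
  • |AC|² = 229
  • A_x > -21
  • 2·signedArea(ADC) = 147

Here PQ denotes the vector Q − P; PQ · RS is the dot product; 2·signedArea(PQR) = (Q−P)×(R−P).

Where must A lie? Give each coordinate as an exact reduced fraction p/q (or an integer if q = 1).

A = (-20, 7)

1. A_x = -20  [2·signedArea(ADC) = 147 ∩ AB · DC = -144]
2. A_y = 7  [2·signedArea(ADC) = 147 ∩ AB · DC = -144]
   → A = (-20, 7)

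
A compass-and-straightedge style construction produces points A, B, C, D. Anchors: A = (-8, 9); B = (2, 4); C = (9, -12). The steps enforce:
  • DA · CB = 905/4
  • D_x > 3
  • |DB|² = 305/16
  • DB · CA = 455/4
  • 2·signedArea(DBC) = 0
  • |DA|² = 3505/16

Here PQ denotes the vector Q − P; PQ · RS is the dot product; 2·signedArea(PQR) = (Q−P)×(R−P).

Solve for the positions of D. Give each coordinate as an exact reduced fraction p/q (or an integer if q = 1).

D = (15/4, 0)

1. D_x = 15/4  [2·signedArea(DBC) = 0 ∩ DA · CB = 905/4]
2. D_y = 0  [2·signedArea(DBC) = 0 ∩ DA · CB = 905/4]
   → D = (15/4, 0)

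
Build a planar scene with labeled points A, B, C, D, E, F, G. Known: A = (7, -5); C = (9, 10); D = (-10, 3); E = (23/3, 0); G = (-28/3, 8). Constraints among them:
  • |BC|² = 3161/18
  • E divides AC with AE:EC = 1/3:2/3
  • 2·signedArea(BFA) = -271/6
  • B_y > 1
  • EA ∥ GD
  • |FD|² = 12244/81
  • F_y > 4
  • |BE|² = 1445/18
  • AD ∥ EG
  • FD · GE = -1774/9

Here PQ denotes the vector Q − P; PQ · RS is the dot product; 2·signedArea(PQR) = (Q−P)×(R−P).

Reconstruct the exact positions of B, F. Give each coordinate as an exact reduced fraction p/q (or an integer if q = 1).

1. F_x = 20/9  [line -17·x + 8·y + 28/9 = 0 ∩ |FD|² = 12244/81]
2. F_y = 13/3  [line -17·x + 8·y + 28/9 = 0 ∩ |FD|² = 12244/81]
   → F = (20/9, 13/3)
3. B_x = -7/6  [line 28/3·x + 43/9·y + 67/18 = 0 ∩ |BE|² = 1445/18]
4. B_y = 3/2  [line 28/3·x + 43/9·y + 67/18 = 0 ∩ |BE|² = 1445/18]
   → B = (-7/6, 3/2)

B = (-7/6, 3/2)
F = (20/9, 13/3)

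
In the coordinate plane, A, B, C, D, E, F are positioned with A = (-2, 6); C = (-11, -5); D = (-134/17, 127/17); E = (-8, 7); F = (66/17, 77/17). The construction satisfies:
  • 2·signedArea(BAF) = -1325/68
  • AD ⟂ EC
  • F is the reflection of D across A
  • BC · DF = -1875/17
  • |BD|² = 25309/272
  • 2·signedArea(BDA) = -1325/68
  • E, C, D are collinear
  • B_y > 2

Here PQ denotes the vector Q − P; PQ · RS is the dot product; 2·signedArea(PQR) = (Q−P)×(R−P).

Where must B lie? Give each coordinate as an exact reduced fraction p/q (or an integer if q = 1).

1. B_x = 11/68  [2·signedArea(BDA) = -1325/68 ∩ BC · DF = -1875/17]
2. B_y = 73/34  [2·signedArea(BDA) = -1325/68 ∩ BC · DF = -1875/17]
   → B = (11/68, 73/34)

B = (11/68, 73/34)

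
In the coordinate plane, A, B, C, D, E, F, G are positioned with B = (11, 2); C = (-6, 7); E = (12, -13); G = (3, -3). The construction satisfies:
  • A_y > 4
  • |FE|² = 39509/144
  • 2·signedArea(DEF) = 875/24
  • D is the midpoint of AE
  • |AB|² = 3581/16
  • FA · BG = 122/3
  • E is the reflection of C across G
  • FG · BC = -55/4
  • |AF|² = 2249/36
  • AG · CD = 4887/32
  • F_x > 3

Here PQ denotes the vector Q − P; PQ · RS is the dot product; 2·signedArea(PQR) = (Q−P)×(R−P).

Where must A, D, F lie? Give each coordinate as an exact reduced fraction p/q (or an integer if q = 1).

1. F_x = 41/12  [line 17·x + -5·y + -209/4 = 0 ∩ |FE|² = 39509/144]
2. F_y = 7/6  [line 17·x + -5·y + -209/4 = 0 ∩ |FE|² = 39509/144]
   → F = (41/12, 7/6)
3. A_x = -15/4  [line -8·x + -5·y + -15/2 = 0 ∩ |AB|² = 3581/16]
4. A_y = 9/2  [line -8·x + -5·y + -15/2 = 0 ∩ |AB|² = 3581/16]
   → A = (-15/4, 9/2)
5. D_x = 33/8  [AG · CD = 4887/32 ∩ D is the midpoint of AE]
6. D_y = -17/4  [AG · CD = 4887/32 ∩ D is the midpoint of AE]
   → D = (33/8, -17/4)

A = (-15/4, 9/2)
D = (33/8, -17/4)
F = (41/12, 7/6)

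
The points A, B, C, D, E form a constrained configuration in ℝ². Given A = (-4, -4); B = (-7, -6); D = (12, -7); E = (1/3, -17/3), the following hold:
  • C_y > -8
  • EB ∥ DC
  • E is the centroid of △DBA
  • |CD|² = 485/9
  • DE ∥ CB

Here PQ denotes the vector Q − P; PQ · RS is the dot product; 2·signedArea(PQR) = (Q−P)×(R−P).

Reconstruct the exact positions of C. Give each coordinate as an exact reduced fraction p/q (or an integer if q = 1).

C = (14/3, -22/3)

1. C_x = 14/3  [DE ∥ CB ∩ EB ∥ DC]
2. C_y = -22/3  [DE ∥ CB ∩ EB ∥ DC]
   → C = (14/3, -22/3)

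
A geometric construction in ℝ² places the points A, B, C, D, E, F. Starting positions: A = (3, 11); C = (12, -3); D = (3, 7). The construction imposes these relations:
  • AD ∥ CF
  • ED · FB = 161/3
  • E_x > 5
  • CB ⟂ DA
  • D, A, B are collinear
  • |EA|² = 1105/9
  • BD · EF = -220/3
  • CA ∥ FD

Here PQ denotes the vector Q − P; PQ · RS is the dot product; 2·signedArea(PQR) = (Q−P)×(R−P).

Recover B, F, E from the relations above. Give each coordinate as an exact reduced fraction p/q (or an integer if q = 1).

B = (3, -3)
E = (6, 1/3)
F = (12, -7)

1. B_x = 3  [D, A, B are collinear ∩ CB ⟂ DA]
2. B_y = -3  [D, A, B are collinear ∩ CB ⟂ DA]
   → B = (3, -3)
3. F_x = 12  [CA ∥ FD ∩ AD ∥ CF]
4. F_y = -7  [CA ∥ FD ∩ AD ∥ CF]
   → F = (12, -7)
5. E_x = 6  [ED · FB = 161/3 ∩ BD · EF = -220/3]
6. E_y = 1/3  [ED · FB = 161/3 ∩ BD · EF = -220/3]
   → E = (6, 1/3)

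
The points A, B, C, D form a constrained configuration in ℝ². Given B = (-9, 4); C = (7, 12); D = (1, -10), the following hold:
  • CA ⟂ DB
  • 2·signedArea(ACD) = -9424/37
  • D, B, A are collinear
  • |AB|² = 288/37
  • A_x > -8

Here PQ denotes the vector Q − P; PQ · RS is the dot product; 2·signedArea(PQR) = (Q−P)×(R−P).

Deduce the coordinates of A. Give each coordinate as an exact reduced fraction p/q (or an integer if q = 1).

A = (-273/37, 64/37)

1. A_x = -273/37  [D, B, A are collinear ∩ CA ⟂ DB]
2. A_y = 64/37  [D, B, A are collinear ∩ CA ⟂ DB]
   → A = (-273/37, 64/37)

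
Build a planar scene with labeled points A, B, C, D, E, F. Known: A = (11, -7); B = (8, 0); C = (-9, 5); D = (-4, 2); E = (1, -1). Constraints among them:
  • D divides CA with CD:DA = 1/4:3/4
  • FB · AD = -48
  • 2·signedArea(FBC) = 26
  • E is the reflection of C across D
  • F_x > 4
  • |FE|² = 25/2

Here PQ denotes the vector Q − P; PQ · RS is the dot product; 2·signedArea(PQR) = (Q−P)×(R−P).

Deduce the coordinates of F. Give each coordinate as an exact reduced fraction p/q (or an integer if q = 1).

1. F_x = 9/2  [2·signedArea(FBC) = 26 ∩ FB · AD = -48]
2. F_y = -1/2  [2·signedArea(FBC) = 26 ∩ FB · AD = -48]
   → F = (9/2, -1/2)

F = (9/2, -1/2)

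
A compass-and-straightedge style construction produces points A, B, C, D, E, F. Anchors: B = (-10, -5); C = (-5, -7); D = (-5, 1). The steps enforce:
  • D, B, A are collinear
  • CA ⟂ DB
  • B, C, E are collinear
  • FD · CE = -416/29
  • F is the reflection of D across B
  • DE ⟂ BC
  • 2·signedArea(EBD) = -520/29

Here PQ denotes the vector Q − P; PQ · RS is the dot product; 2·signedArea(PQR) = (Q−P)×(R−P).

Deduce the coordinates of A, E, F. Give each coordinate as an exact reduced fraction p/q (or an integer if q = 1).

A = (-545/61, -227/61)
E = (-225/29, -171/29)
F = (-15, -11)

1. A_x = -545/61  [D, B, A are collinear ∩ CA ⟂ DB]
2. A_y = -227/61  [D, B, A are collinear ∩ CA ⟂ DB]
   → A = (-545/61, -227/61)
3. E_x = -225/29  [B, C, E are collinear ∩ DE ⟂ BC]
4. E_y = -171/29  [B, C, E are collinear ∩ DE ⟂ BC]
   → E = (-225/29, -171/29)
5. F_x = -15  [F is the reflection of D across B]
6. F_y = -11  [F is the reflection of D across B]
   → F = (-15, -11)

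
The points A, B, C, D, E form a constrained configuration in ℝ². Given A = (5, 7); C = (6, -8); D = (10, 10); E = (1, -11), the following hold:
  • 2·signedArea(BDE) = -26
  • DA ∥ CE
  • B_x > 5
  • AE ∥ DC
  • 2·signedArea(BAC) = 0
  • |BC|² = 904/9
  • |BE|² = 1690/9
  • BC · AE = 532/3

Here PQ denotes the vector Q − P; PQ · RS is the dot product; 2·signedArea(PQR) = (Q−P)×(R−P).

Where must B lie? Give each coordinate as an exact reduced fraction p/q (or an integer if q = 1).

1. B_x = 16/3  [2·signedArea(BAC) = 0 ∩ BC · AE = 532/3]
2. B_y = 2  [2·signedArea(BAC) = 0 ∩ BC · AE = 532/3]
   → B = (16/3, 2)

B = (16/3, 2)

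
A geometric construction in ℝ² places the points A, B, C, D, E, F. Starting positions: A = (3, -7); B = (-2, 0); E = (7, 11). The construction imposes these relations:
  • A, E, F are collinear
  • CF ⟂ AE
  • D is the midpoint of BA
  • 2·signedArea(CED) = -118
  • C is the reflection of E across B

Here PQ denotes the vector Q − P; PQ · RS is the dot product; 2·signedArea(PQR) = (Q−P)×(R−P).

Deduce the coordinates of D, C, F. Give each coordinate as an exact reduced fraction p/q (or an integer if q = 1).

1. D_x = 1/2  [D is the midpoint of BA]
2. D_y = -7/2  [D is the midpoint of BA]
   → D = (1/2, -7/2)
3. C_x = -11  [C is the reflection of E across B]
4. C_y = -11  [C is the reflection of E across B]
   → C = (-11, -11)
5. F_x = 127/85  [A, E, F are collinear ∩ CF ⟂ AE]
6. F_y = -1171/85  [A, E, F are collinear ∩ CF ⟂ AE]
   → F = (127/85, -1171/85)

C = (-11, -11)
D = (1/2, -7/2)
F = (127/85, -1171/85)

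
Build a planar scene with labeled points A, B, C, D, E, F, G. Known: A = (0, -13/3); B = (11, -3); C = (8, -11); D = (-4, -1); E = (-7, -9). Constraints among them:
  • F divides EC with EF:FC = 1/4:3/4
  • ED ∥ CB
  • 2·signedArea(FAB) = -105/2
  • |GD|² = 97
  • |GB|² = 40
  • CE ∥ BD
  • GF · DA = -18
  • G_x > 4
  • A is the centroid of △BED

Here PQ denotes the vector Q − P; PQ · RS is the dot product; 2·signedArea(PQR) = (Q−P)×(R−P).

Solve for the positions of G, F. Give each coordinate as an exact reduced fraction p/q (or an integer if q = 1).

F = (-13/4, -19/2)
G = (5, -5)

1. F_x = -13/4  [F divides EC with EF:FC = 1/4:3/4]
2. F_y = -19/2  [F divides EC with EF:FC = 1/4:3/4]
   → F = (-13/4, -19/2)
3. G_x = 5  [line -4·x + 10/3·y + 110/3 = 0 ∩ |GD|² = 97]
4. G_y = -5  [line -4·x + 10/3·y + 110/3 = 0 ∩ |GD|² = 97]
   → G = (5, -5)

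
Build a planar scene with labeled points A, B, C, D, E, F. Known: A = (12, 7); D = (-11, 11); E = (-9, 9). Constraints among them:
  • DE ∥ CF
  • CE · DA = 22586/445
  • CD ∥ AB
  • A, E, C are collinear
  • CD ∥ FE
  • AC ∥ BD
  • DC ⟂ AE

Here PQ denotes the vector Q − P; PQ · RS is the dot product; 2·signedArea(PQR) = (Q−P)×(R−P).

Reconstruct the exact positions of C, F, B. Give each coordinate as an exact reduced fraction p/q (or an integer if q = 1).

B = (5416/445, 3913/445)
C = (-4971/445, 4097/445)
F = (-4081/445, 3207/445)

1. C_x = -4971/445  [A, E, C are collinear ∩ DC ⟂ AE]
2. C_y = 4097/445  [A, E, C are collinear ∩ DC ⟂ AE]
   → C = (-4971/445, 4097/445)
3. F_x = -4081/445  [CD ∥ FE ∩ DE ∥ CF]
4. F_y = 3207/445  [CD ∥ FE ∩ DE ∥ CF]
   → F = (-4081/445, 3207/445)
5. B_x = 5416/445  [AC ∥ BD ∩ CD ∥ AB]
6. B_y = 3913/445  [AC ∥ BD ∩ CD ∥ AB]
   → B = (5416/445, 3913/445)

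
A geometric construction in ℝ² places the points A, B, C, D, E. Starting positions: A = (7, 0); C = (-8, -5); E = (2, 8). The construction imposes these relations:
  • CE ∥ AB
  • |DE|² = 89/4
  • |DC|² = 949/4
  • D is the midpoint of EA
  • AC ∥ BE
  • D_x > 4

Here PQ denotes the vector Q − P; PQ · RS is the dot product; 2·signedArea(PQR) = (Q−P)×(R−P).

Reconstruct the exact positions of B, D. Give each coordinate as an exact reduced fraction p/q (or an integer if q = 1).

1. B_x = 17  [AC ∥ BE ∩ CE ∥ AB]
2. B_y = 13  [AC ∥ BE ∩ CE ∥ AB]
   → B = (17, 13)
3. D_x = 9/2  [D is the midpoint of EA]
4. D_y = 4  [D is the midpoint of EA]
   → D = (9/2, 4)

B = (17, 13)
D = (9/2, 4)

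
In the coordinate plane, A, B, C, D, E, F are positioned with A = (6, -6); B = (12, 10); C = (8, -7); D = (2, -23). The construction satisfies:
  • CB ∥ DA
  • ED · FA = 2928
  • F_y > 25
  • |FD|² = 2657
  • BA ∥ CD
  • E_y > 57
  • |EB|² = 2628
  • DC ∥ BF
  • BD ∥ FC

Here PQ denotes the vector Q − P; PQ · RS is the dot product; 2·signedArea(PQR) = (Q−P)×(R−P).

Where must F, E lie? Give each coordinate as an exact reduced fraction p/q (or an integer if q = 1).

E = (30, 58)
F = (18, 26)

1. F_x = 18  [BD ∥ FC ∩ DC ∥ BF]
2. F_y = 26  [BD ∥ FC ∩ DC ∥ BF]
   → F = (18, 26)
3. E_x = 30  [line 12·x + 32·y + -2216 = 0 ∩ |EB|² = 2628]
4. E_y = 58  [line 12·x + 32·y + -2216 = 0 ∩ |EB|² = 2628]
   → E = (30, 58)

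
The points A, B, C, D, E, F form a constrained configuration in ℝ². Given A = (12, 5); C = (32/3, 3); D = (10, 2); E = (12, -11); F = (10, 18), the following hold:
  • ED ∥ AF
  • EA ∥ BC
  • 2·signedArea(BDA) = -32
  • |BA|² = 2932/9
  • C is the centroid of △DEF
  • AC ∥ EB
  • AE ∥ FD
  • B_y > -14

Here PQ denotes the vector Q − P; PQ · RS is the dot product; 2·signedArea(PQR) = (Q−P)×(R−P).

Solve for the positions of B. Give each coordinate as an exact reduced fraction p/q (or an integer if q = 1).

1. B_x = 32/3  [EA ∥ BC ∩ AC ∥ EB]
2. B_y = -13  [EA ∥ BC ∩ AC ∥ EB]
   → B = (32/3, -13)

B = (32/3, -13)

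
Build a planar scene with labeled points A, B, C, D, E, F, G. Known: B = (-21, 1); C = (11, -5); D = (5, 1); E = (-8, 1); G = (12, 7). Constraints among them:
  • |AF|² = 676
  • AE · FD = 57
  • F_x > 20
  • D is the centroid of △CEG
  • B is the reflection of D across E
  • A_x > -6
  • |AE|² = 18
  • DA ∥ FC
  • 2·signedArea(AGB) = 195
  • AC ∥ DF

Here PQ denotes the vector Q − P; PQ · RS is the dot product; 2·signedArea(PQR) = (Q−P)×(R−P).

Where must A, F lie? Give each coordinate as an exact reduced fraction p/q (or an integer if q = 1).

1. A_x = -5  [line 6·x + -33·y + -36 = 0 ∩ |AE|² = 18]
2. A_y = -2  [line 6·x + -33·y + -36 = 0 ∩ |AE|² = 18]
   → A = (-5, -2)
3. F_x = 21  [AE · FD = 57 ∩ DA ∥ FC]
4. F_y = -2  [AE · FD = 57 ∩ DA ∥ FC]
   → F = (21, -2)

A = (-5, -2)
F = (21, -2)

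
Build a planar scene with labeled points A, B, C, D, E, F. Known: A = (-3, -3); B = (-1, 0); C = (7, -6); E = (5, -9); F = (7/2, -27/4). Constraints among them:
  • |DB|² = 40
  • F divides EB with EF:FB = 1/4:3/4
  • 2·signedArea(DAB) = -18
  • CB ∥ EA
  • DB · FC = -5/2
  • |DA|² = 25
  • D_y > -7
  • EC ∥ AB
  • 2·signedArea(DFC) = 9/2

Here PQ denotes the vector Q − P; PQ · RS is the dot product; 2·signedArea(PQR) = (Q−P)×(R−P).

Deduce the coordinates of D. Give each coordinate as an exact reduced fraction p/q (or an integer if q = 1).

D = (1, -6)

1. D_x = 1  [DB · FC = -5/2 ∩ 2·signedArea(DFC) = 9/2]
2. D_y = -6  [DB · FC = -5/2 ∩ 2·signedArea(DFC) = 9/2]
   → D = (1, -6)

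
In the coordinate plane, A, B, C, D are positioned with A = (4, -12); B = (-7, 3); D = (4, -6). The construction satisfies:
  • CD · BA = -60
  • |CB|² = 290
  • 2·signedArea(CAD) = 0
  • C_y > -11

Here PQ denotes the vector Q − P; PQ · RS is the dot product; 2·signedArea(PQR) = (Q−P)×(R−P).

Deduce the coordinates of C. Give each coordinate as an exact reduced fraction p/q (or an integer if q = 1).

C = (4, -10)

1. C_x = 4  [2·signedArea(CAD) = 0 ∩ CD · BA = -60]
2. C_y = -10  [2·signedArea(CAD) = 0 ∩ CD · BA = -60]
   → C = (4, -10)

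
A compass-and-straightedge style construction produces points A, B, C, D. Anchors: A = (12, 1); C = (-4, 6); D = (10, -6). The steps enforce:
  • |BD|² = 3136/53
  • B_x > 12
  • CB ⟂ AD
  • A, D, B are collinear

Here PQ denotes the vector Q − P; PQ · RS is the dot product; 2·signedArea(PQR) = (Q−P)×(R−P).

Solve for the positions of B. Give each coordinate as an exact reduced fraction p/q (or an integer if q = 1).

1. B_x = 642/53  [A, D, B are collinear ∩ CB ⟂ AD]
2. B_y = 74/53  [A, D, B are collinear ∩ CB ⟂ AD]
   → B = (642/53, 74/53)

B = (642/53, 74/53)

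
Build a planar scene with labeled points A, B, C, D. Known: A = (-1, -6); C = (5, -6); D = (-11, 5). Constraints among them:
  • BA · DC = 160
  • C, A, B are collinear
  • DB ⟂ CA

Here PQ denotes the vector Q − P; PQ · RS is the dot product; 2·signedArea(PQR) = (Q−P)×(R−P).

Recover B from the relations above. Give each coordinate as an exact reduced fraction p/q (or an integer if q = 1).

B = (-11, -6)

1. B_x = -11  [C, A, B are collinear ∩ DB ⟂ CA]
2. B_y = -6  [C, A, B are collinear ∩ DB ⟂ CA]
   → B = (-11, -6)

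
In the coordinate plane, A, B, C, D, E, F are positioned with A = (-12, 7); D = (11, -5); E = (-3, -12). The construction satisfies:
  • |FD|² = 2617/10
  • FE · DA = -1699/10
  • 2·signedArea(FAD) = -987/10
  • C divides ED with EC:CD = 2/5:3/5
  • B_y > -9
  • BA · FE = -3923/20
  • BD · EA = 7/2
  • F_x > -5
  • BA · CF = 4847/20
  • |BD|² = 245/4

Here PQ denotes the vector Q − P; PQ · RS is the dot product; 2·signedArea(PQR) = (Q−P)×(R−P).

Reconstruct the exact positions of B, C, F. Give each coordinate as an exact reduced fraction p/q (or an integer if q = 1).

B = (4, -17/2)
C = (13/5, -46/5)
F = (-47/10, -11/10)

1. C_x = 13/5  [C divides ED with EC:CD = 2/5:3/5]
2. C_y = -46/5  [C divides ED with EC:CD = 2/5:3/5]
   → C = (13/5, -46/5)
3. F_x = -47/10  [2·signedArea(FAD) = -987/10 ∩ FE · DA = -1699/10]
4. F_y = -11/10  [2·signedArea(FAD) = -987/10 ∩ FE · DA = -1699/10]
   → F = (-47/10, -11/10)
5. B_x = 4  [BA · FE = -3923/20 ∩ BD · EA = 7/2]
6. B_y = -17/2  [BA · FE = -3923/20 ∩ BD · EA = 7/2]
   → B = (4, -17/2)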